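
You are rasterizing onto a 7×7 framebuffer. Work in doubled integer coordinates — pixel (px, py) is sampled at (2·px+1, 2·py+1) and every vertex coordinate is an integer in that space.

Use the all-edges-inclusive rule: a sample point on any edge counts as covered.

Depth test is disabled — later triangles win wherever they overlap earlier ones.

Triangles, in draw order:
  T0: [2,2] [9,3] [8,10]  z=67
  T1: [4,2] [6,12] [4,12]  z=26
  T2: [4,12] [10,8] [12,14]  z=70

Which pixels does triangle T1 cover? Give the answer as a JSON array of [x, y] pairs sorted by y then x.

T0:
  2·area = 50
  edge (2, 2)→(9, 3): d=(7,1) inclusive
  edge (9, 3)→(8, 10): d=(-1,7) inclusive
  edge (8, 10)→(2, 2): d=(-6,-8) inclusive
    (1,1)@(3, 3): e=[6,42,2] → X
    (2,1)@(5, 3): e=[4,28,18] → X
    (3,1)@(7, 3): e=[2,14,34] → X
    (4,1)@(9, 3): e=[0,0,50] → X  [on edge]
    (5,1)@(11, 3): e=[-2,-14,66] → .
    (1,2)@(3, 5): e=[20,40,-10] → .
    (2,2)@(5, 5): e=[18,26,6] → X
    (4,2)@(9, 5): e=[14,-2,38] → .
    (2,3)@(5, 7): e=[32,24,-6] → .
    (3,3)@(7, 7): e=[30,10,10] → X
    (4,3)@(9, 7): e=[28,-4,26] → .
    (3,4)@(7, 9): e=[44,8,-2] → .
  covered (7 px):
    . . . . . . .
    . X X X X . .
    . . X X . . .
    . . . X . . .
    . . . . . . .
    . . . . . . .
    . . . . . . .
T1:
  2·area = 20
  edge (4, 2)→(6, 12): d=(2,10) inclusive
  edge (6, 12)→(4, 12): d=(-2,0) inclusive
  edge (4, 12)→(4, 2): d=(0,-10) inclusive
    (2,3)@(5, 7): e=[0,10,10] → X  [on edge]
    (3,3)@(7, 7): e=[-20,10,30] → .
    (2,4)@(5, 9): e=[4,6,10] → X
    (3,4)@(7, 9): e=[-16,6,30] → .
    (2,5)@(5, 11): e=[8,2,10] → X
    (3,5)@(7, 11): e=[-12,2,30] → .
    (2,6)@(5, 13): e=[12,-2,10] → .
  covered (3 px):
    . . . . . . .
    . . . . . . .
    . . . . . . .
    . . X . . . .
    . . X . . . .
    . . X . . . .
    . . . . . . .
T2:
  2·area = 44
  edge (4, 12)→(10, 8): d=(6,-4) inclusive
  edge (10, 8)→(12, 14): d=(2,6) inclusive
  edge (12, 14)→(4, 12): d=(-8,-2) inclusive
    (4,2)@(9, 5): e=[-22,0,66] → .  [on edge]
    (4,4)@(9, 9): e=[2,8,34] → X
    (5,4)@(11, 9): e=[10,-4,38] → .
    (3,5)@(7, 11): e=[6,24,14] → X
    (5,5)@(11, 11): e=[22,0,22] → X  [on edge]
    (6,5)@(13, 11): e=[30,-12,26] → .
    (3,6)@(7, 13): e=[18,28,-2] → .
    (4,6)@(9, 13): e=[26,16,2] → X
    (6,6)@(13, 13): e=[42,-8,10] → .
  covered (6 px):
    . . . . . . .
    . . . . . . .
    . . . . . . .
    . . . . . . .
    . . . . X . .
    . . . X X X .
    . . . . X X .

Result: [[2,3],[2,4],[2,5]]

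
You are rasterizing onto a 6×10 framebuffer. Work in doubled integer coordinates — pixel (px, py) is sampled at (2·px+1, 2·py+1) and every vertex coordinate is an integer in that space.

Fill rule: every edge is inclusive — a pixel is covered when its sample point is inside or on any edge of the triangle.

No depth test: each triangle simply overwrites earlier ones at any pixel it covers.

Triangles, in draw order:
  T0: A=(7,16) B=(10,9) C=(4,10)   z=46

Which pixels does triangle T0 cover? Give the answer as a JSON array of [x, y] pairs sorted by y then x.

T0:
  2·area = 39  (B↔C swapped to make it positive)
  edge (7, 16)→(4, 10): d=(-3,-6) inclusive
  edge (4, 10)→(10, 9): d=(6,-1) inclusive
  edge (10, 9)→(7, 16): d=(-3,7) inclusive
    (2,5)@(5, 11): e=[3,7,29] → #
    (3,5)@(7, 11): e=[15,9,15] → #
    (4,5)@(9, 11): e=[27,11,1] → #
    (5,5)@(11, 11): e=[39,13,-13] → ·
    (2,6)@(5, 13): e=[-3,19,23] → ·
    (3,6)@(7, 13): e=[9,21,9] → #
    (4,6)@(9, 13): e=[21,23,-5] → ·
    (3,7)@(7, 15): e=[3,33,3] → #
    (4,7)@(9, 15): e=[15,35,-11] → ·
    (3,8)@(7, 17): e=[-3,45,-3] → ·
  covered (5 px):
    · · · · · ·
    · · · · · ·
    · · · · · ·
    · · · · · ·
    · · · · · ·
    · · # # # ·
    · · · # · ·
    · · · # · ·
    · · · · · ·
    · · · · · ·

Result: [[2,5],[3,5],[4,5],[3,6],[3,7]]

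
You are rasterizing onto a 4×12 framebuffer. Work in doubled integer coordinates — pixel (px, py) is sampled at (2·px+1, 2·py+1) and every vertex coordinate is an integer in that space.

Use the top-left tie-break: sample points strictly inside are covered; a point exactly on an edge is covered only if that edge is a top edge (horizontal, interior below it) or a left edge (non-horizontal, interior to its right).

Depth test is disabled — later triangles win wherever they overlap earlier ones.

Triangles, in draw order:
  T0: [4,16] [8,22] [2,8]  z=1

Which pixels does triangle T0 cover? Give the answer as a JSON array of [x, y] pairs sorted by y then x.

T0:
  2·area = 20  (B↔C swapped to make it positive)
  edge (4, 16)→(2, 8): d=(-2,-8) top-left  bias=+0
  edge (2, 8)→(8, 22): d=(6,14) right/bottom  bias=-1
  edge (8, 22)→(4, 16): d=(-4,-6) top-left  bias=+0
    (1,5)@(3, 11): e=[2,4,14] → #
    (2,5)@(5, 11): e=[18,-24,26] → ·
    (1,6)@(3, 13): e=[-2,16,6] → ·
    (2,7)@(5, 15): e=[10,0,10] → ·  [on edge]
    (2,8)@(5, 17): e=[6,12,2] → #
    (3,8)@(7, 17): e=[22,-16,14] → ·
    (2,9)@(5, 19): e=[2,24,-6] → ·
  covered (2 px):
    · · · ·
    · · · ·
    · · · ·
    · · · ·
    · · · ·
    · # · ·
    · · · ·
    · · · ·
    · · # ·
    · · · ·
    · · · ·
    · · · ·

Final: [[1,5],[2,8]]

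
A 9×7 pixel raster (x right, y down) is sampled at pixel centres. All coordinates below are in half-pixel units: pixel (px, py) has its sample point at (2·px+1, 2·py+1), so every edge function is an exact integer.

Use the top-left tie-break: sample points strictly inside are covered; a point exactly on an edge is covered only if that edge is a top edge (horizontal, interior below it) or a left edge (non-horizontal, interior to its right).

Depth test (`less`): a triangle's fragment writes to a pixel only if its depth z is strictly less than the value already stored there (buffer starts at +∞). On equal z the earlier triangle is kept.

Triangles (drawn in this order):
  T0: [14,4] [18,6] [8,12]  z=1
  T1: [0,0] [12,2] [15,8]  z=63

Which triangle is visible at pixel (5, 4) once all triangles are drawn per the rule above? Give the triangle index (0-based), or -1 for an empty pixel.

T0:
  2·area = 44
  edge (14, 4)→(18, 6): d=(4,2) right/bottom  bias=-1
  edge (18, 6)→(8, 12): d=(-10,6) right/bottom  bias=-1
  edge (8, 12)→(14, 4): d=(6,-8) top-left  bias=+0
    (7,2)@(15, 5): e=[2,28,14] → █
    (8,2)@(17, 5): e=[-2,16,30] → ·
    (6,3)@(13, 7): e=[14,20,10] → █
    (8,3)@(17, 7): e=[6,-4,42] → ·
    (5,4)@(11, 9): e=[26,12,6] → █
    (6,4)@(13, 9): e=[22,0,22] → ·  [on edge]
    (7,4)@(15, 9): e=[18,-12,38] → ·
    (4,5)@(9, 11): e=[38,4,2] → █
    (5,5)@(11, 11): e=[34,-8,18] → ·
    (4,6)@(9, 13): e=[46,-16,14] → ·
  covered (5 px):
    · · · · · · · · ·
    · · · · · · · · ·
    · · · · · · · █ ·
    · · · · · · █ █ ·
    · · · · · █ · · ·
    · · · · █ · · · ·
    · · · · · · · · ·
T1:
  2·area = 66
  edge (0, 0)→(12, 2): d=(12,2) right/bottom  bias=-1
  edge (12, 2)→(15, 8): d=(3,6) right/bottom  bias=-1
  edge (15, 8)→(0, 0): d=(-15,-8) top-left  bias=+0
    (1,0)@(3, 1): e=[6,51,9] → █
    (2,0)@(5, 1): e=[2,39,25] → █
    (3,0)@(7, 1): e=[-2,27,41] → ·
    (1,1)@(3, 3): e=[30,57,-21] → ·
    (2,1)@(5, 3): e=[26,45,-5] → ·
    (3,1)@(7, 3): e=[22,33,11] → █
    (4,1)@(9, 3): e=[18,21,27] → █
    (5,1)@(11, 3): e=[14,9,43] → █
    (6,1)@(13, 3): e=[10,-3,59] → ·
    (3,2)@(7, 5): e=[46,39,-19] → ·
    (4,2)@(9, 5): e=[42,27,-3] → ·
    (5,2)@(11, 5): e=[38,15,13] → █
  covered (7 px):
    · █ █ · · · · · ·
    · · · █ █ █ · · ·
    · · · · · █ █ · ·
    · · · · · · · · ·
    · · · · · · · · ·
    · · · · · · · · ·
    · · · · · · · · ·

Z-buffer (winner per pixel, '.' = empty):
  . 1 1 . . . . . .
  . . . 1 1 1 . . .
  . . . . . 1 1 0 .
  . . . . . . 0 0 .
  . . . . . 0 . . .
  . . . . 0 . . . .
  . . . . . . . . .

Final: 0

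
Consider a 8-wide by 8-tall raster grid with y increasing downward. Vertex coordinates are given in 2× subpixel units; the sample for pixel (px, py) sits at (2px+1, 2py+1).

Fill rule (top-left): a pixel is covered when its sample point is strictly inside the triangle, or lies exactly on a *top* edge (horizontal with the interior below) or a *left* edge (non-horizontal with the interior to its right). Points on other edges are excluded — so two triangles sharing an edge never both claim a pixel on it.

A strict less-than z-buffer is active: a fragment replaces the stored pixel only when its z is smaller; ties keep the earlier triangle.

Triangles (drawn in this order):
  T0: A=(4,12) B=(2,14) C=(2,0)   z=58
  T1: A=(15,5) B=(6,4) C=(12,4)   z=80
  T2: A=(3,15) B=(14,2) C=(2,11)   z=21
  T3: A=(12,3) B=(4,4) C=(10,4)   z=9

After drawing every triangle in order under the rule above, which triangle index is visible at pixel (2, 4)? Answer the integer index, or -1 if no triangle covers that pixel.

T0:
  2·area = 28
  edge (4, 12)→(2, 14): d=(-2,2) right/bottom  bias=-1
  edge (2, 14)→(2, 0): d=(0,-14) top-left  bias=+0
  edge (2, 0)→(4, 12): d=(2,12) right/bottom  bias=-1
    (7,0)@(15, 1): e=[0,182,-154] → ·  [on edge]
    (6,1)@(13, 3): e=[0,154,-126] → ·  [on edge]
    (5,2)@(11, 5): e=[0,126,-98] → ·  [on edge]
    (1,3)@(3, 7): e=[12,14,2] → █
    (2,3)@(5, 7): e=[8,42,-22] → ·
    (4,3)@(9, 7): e=[0,98,-70] → ·  [on edge]
    (1,4)@(3, 9): e=[8,14,6] → █
    (2,4)@(5, 9): e=[4,42,-18] → ·
    (3,4)@(7, 9): e=[0,70,-42] → ·  [on edge]
    (1,5)@(3, 11): e=[4,14,10] → █
    (2,5)@(5, 11): e=[0,42,-14] → ·  [on edge]
    (1,6)@(3, 13): e=[0,14,14] → ·  [on edge]
    (0,7)@(1, 15): e=[0,-14,42] → ·  [on edge]
  covered (3 px):
    · · · · · · · ·
    · · · · · · · ·
    · · · · · · · ·
    · █ · · · · · ·
    · █ · · · · · ·
    · █ · · · · · ·
    · · · · · · · ·
    · · · · · · · ·
T1:
  2·area = 6
  edge (15, 5)→(6, 4): d=(-9,-1) top-left  bias=+0
  edge (6, 4)→(12, 4): d=(6,0) top-left  bias=+0
  edge (12, 4)→(15, 5): d=(3,1) right/bottom  bias=-1
    (1,0)@(3, 1): e=[24,-18,0] → ·  [on edge]
    (4,1)@(9, 3): e=[12,-6,0] → ·  [on edge]
    (7,2)@(15, 5): e=[0,6,0] → ·  [on edge]
  covered (0 px):
    · · · · · · · ·
    · · · · · · · ·
    · · · · · · · ·
    · · · · · · · ·
    · · · · · · · ·
    · · · · · · · ·
    · · · · · · · ·
    · · · · · · · ·
T2:
  2·area = 57  (B↔C swapped to make it positive)
  edge (3, 15)→(2, 11): d=(-1,-4) top-left  bias=+0
  edge (2, 11)→(14, 2): d=(12,-9) top-left  bias=+0
  edge (14, 2)→(3, 15): d=(-11,13) right/bottom  bias=-1
    (6,1)@(13, 3): e=[52,3,2] → █
    (7,1)@(15, 3): e=[60,21,-24] → ·
    (5,2)@(11, 5): e=[42,9,6] → █
    (6,2)@(13, 5): e=[50,27,-20] → ·
    (0,3)@(1, 7): e=[0,-57,114] → ·  [on edge]
    (4,3)@(9, 7): e=[32,15,10] → █
    (5,3)@(11, 7): e=[40,33,-16] → ·
    (2,4)@(5, 9): e=[14,3,40] → █
    (3,4)@(7, 9): e=[22,21,14] → █
    (4,4)@(9, 9): e=[30,39,-12] → ·
    (1,5)@(3, 11): e=[4,9,44] → █
    (3,5)@(7, 11): e=[20,45,-8] → ·
    (1,7)@(3, 15): e=[0,57,0] → ·  [on edge]
  covered (8 px):
    · · · · · · · ·
    · · · · · · █ ·
    · · · · · █ · ·
    · · · · █ · · ·
    · · █ █ · · · ·
    · █ █ · · · · ·
    · █ · · · · · ·
    · · · · · · · ·
T3:
  2·area = 6  (B↔C swapped to make it positive)
  edge (12, 3)→(10, 4): d=(-2,1) right/bottom  bias=-1
  edge (10, 4)→(4, 4): d=(-6,0) right/bottom  bias=-1
  edge (4, 4)→(12, 3): d=(8,-1) top-left  bias=+0
  covered (0 px):
    · · · · · · · ·
    · · · · · · · ·
    · · · · · · · ·
    · · · · · · · ·
    · · · · · · · ·
    · · · · · · · ·
    · · · · · · · ·
    · · · · · · · ·

Z-buffer (winner per pixel, '.' = empty):
  . . . . . . . .
  . . . . . . 2 .
  . . . . . 2 . .
  . 0 . . 2 . . .
  . 0 2 2 . . . .
  . 2 2 . . . . .
  . 2 . . . . . .
  . . . . . . . .

Result: 2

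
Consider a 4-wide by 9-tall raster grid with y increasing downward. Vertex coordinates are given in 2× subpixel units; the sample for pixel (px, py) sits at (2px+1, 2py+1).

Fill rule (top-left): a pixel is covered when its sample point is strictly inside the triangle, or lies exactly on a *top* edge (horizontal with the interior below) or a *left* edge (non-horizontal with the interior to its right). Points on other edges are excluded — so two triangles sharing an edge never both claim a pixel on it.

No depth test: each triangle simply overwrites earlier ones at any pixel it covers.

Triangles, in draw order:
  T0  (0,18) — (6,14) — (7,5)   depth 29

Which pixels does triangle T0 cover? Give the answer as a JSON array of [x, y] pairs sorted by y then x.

T0:
  2·area = 50  (B↔C swapped to make it positive)
  edge (0, 18)→(7, 5): d=(7,-13) top-left  bias=+0
  edge (7, 5)→(6, 14): d=(-1,9) right/bottom  bias=-1
  edge (6, 14)→(0, 18): d=(-6,4) right/bottom  bias=-1
    (3,2)@(7, 5): e=[0,0,50] → ·  [on edge]
    (2,4)@(5, 9): e=[2,14,34] → #
    (3,4)@(7, 9): e=[28,-4,26] → ·
    (2,5)@(5, 11): e=[16,12,22] → #
    (3,5)@(7, 11): e=[42,-6,14] → ·
    (1,6)@(3, 13): e=[4,28,18] → #
    (3,6)@(7, 13): e=[56,-8,2] → ·
    (1,7)@(3, 15): e=[18,26,6] → #
    (2,7)@(5, 15): e=[44,8,-2] → ·
    (0,8)@(1, 17): e=[6,42,2] → #
    (1,8)@(3, 17): e=[32,24,-6] → ·
  covered (6 px):
    · · · ·
    · · · ·
    · · · ·
    · · · ·
    · · # ·
    · · # ·
    · # # ·
    · # · ·
    # · · ·

Final: [[2,4],[2,5],[1,6],[2,6],[1,7],[0,8]]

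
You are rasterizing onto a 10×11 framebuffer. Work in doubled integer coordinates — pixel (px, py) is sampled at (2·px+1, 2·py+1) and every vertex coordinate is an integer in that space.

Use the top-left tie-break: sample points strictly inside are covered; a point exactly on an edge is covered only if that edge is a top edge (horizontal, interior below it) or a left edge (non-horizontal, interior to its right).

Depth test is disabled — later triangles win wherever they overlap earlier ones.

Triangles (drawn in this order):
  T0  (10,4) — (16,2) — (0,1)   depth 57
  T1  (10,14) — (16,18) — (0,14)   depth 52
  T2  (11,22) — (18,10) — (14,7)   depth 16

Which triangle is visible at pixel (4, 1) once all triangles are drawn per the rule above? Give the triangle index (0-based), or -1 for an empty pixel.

T0:
  2·area = 38  (B↔C swapped to make it positive)
  edge (10, 4)→(0, 1): d=(-10,-3) top-left  bias=+0
  edge (0, 1)→(16, 2): d=(16,1) right/bottom  bias=-1
  edge (16, 2)→(10, 4): d=(-6,2) right/bottom  bias=-1
    (9,0)@(19, 1): e=[57,-19,0] → .  [on edge]
    (3,1)@(7, 3): e=[1,25,12] → X
    (4,1)@(9, 3): e=[7,23,8] → X
    (5,1)@(11, 3): e=[13,21,4] → X
    (6,1)@(13, 3): e=[19,19,0] → .  [on edge]
    (3,2)@(7, 5): e=[-19,57,0] → .  [on edge]
    (4,2)@(9, 5): e=[-13,55,-4] → .
    (5,2)@(11, 5): e=[-7,53,-8] → .
    (0,3)@(1, 7): e=[-57,95,0] → .  [on edge]
  covered (3 px):
    . . . . . . . . . .
    . . . X X X . . . .
    . . . . . . . . . .
    . . . . . . . . . .
    . . . . . . . . . .
    . . . . . . . . . .
    . . . . . . . . . .
    . . . . . . . . . .
    . . . . . . . . . .
    . . . . . . . . . .
    . . . . . . . . . .
T1:
  2·area = 40
  edge (10, 14)→(16, 18): d=(6,4) right/bottom  bias=-1
  edge (16, 18)→(0, 14): d=(-16,-4) top-left  bias=+0
  edge (0, 14)→(10, 14): d=(10,0) top-left  bias=+0
    (2,7)@(5, 15): e=[26,4,10] → X
    (3,7)@(7, 15): e=[18,12,10] → X
    (4,7)@(9, 15): e=[10,20,10] → X
    (5,7)@(11, 15): e=[2,28,10] → X
    (6,7)@(13, 15): e=[-6,36,10] → .
    (2,8)@(5, 17): e=[38,-28,30] → .
    (3,8)@(7, 17): e=[30,-20,30] → .
    (4,8)@(9, 17): e=[22,-12,30] → .
    (5,8)@(11, 17): e=[14,-4,30] → .
    (6,8)@(13, 17): e=[6,4,30] → X
    (7,8)@(15, 17): e=[-2,12,30] → .
    (6,9)@(13, 19): e=[18,-28,50] → .
  covered (5 px):
    . . . . . . . . . .
    . . . . . . . . . .
    . . . . . . . . . .
    . . . . . . . . . .
    . . . . . . . . . .
    . . . . . . . . . .
    . . . . . . . . . .
    . . X X X X . . . .
    . . . . . . X . . .
    . . . . . . . . . .
    . . . . . . . . . .
T2:
  2·area = 69  (B↔C swapped to make it positive)
  edge (11, 22)→(14, 7): d=(3,-15) top-left  bias=+0
  edge (14, 7)→(18, 10): d=(4,3) right/bottom  bias=-1
  edge (18, 10)→(11, 22): d=(-7,12) right/bottom  bias=-1
    (7,4)@(15, 9): e=[21,5,43] → X
    (8,4)@(17, 9): e=[51,-1,19] → .
    (7,5)@(15, 11): e=[27,13,29] → X
    (8,5)@(17, 11): e=[57,7,5] → X
    (9,5)@(19, 11): e=[87,1,-19] → .
    (6,6)@(13, 13): e=[3,27,39] → X
    (8,6)@(17, 13): e=[63,15,-9] → .
    (6,7)@(13, 15): e=[9,35,25] → X
    (8,7)@(17, 15): e=[69,23,-23] → .
    (6,8)@(13, 17): e=[15,43,11] → X
    (7,8)@(15, 17): e=[45,37,-13] → .
    (6,9)@(13, 19): e=[21,51,-3] → .
  covered (8 px):
    . . . . . . . . . .
    . . . . . . . . . .
    . . . . . . . . . .
    . . . . . . . . . .
    . . . . . . . X . .
    . . . . . . . X X .
    . . . . . . X X . .
    . . . . . . X X . .
    . . . . . . X . . .
    . . . . . . . . . .
    . . . . . . . . . .

Z-buffer (winner per pixel, '.' = empty):
  . . . . . . . . . .
  . . . 0 0 0 . . . .
  . . . . . . . . . .
  . . . . . . . . . .
  . . . . . . . 2 . .
  . . . . . . . 2 2 .
  . . . . . . 2 2 . .
  . . 1 1 1 1 2 2 . .
  . . . . . . 2 . . .
  . . . . . . . . . .
  . . . . . . . . . .

Answer: 0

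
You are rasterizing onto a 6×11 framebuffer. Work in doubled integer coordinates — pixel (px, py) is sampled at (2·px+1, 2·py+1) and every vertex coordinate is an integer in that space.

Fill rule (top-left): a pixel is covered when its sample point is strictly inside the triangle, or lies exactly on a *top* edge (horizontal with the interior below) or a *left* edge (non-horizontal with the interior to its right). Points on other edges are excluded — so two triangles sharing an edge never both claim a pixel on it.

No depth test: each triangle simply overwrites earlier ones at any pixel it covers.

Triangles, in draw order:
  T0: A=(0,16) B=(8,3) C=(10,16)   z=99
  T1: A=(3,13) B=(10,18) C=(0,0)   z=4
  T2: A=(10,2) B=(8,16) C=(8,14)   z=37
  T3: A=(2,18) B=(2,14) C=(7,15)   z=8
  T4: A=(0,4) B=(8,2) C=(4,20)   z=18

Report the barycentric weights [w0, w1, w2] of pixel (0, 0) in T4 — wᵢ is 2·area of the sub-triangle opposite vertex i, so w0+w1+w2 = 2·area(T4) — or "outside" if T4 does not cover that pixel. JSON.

T0:
  2·area = 130
  edge (0, 16)→(8, 3): d=(8,-13) top-left  bias=+0
  edge (8, 3)→(10, 16): d=(2,13) right/bottom  bias=-1
  edge (10, 16)→(0, 16): d=(-10,0) right/bottom  bias=-1
    (3,2)@(7, 5): e=[3,17,110] → █
    (4,2)@(9, 5): e=[29,-9,110] → ·
    (3,3)@(7, 7): e=[19,21,90] → █
    (4,3)@(9, 7): e=[45,-5,90] → ·
    (2,4)@(5, 9): e=[9,51,70] → █
    (4,4)@(9, 9): e=[61,-1,70] → ·
    (2,5)@(5, 11): e=[25,55,50] → █
    (4,5)@(9, 11): e=[77,3,50] → █
    (5,5)@(11, 11): e=[103,-23,50] → ·
    (1,6)@(3, 13): e=[15,85,30] → █
    (5,6)@(11, 13): e=[119,-19,30] → ·
    (0,7)@(1, 15): e=[5,115,10] → █
  covered (16 px):
    · · · · · ·
    · · · · · ·
    · · · █ · ·
    · · · █ · ·
    · · █ █ · ·
    · · █ █ █ ·
    · █ █ █ █ ·
    █ █ █ █ █ ·
    · · · · · ·
    · · · · · ·
    · · · · · ·
T1:
  2·area = 76  (B↔C swapped to make it positive)
  edge (3, 13)→(0, 0): d=(-3,-13) top-left  bias=+0
  edge (0, 0)→(10, 18): d=(10,18) right/bottom  bias=-1
  edge (10, 18)→(3, 13): d=(-7,-5) top-left  bias=+0
    (0,1)@(1, 3): e=[4,12,60] → █
    (1,1)@(3, 3): e=[30,-24,70] → ·
    (0,2)@(1, 5): e=[-2,32,46] → ·
    (1,3)@(3, 7): e=[18,16,42] → █
    (2,3)@(5, 7): e=[44,-20,52] → ·
    (1,4)@(3, 9): e=[12,36,28] → █
    (2,4)@(5, 9): e=[38,0,38] → ·  [on edge]
    (1,5)@(3, 11): e=[6,56,14] → █
    (2,5)@(5, 11): e=[32,20,24] → █
    (3,5)@(7, 11): e=[58,-16,34] → ·
    (1,6)@(3, 13): e=[0,76,0] → █  [on edge]
    (3,6)@(7, 13): e=[52,4,20] → █
  covered (10 px):
    · · · · · ·
    █ · · · · ·
    · · · · · ·
    · █ · · · ·
    · █ · · · ·
    · █ █ · · ·
    · █ █ █ · ·
    · · · █ · ·
    · · · · █ ·
    · · · · · ·
    · · · · · ·
T2:
  2·area = 4
  edge (10, 2)→(8, 16): d=(-2,14) right/bottom  bias=-1
  edge (8, 16)→(8, 14): d=(0,-2) top-left  bias=+0
  edge (8, 14)→(10, 2): d=(2,-12) top-left  bias=+0
    (4,4)@(9, 9): e=[0,2,2] → ·  [on edge]
  covered (0 px):
    · · · · · ·
    · · · · · ·
    · · · · · ·
    · · · · · ·
    · · · · · ·
    · · · · · ·
    · · · · · ·
    · · · · · ·
    · · · · · ·
    · · · · · ·
    · · · · · ·
T3:
  2·area = 20
  edge (2, 18)→(2, 14): d=(0,-4) top-left  bias=+0
  edge (2, 14)→(7, 15): d=(5,1) right/bottom  bias=-1
  edge (7, 15)→(2, 18): d=(-5,3) right/bottom  bias=-1
    (1,7)@(3, 15): e=[4,4,12] → █
    (2,7)@(5, 15): e=[12,2,6] → █
    (3,7)@(7, 15): e=[20,0,0] → ·  [on edge]
    (1,8)@(3, 17): e=[4,14,2] → █
    (2,8)@(5, 17): e=[12,12,-4] → ·
    (1,9)@(3, 19): e=[4,24,-8] → ·
  covered (3 px):
    · · · · · ·
    · · · · · ·
    · · · · · ·
    · · · · · ·
    · · · · · ·
    · · · · · ·
    · · · · · ·
    · █ █ · · ·
    · █ · · · ·
    · · · · · ·
    · · · · · ·
T4:
  2·area = 136
  edge (0, 4)→(8, 2): d=(8,-2) top-left  bias=+0
  edge (8, 2)→(4, 20): d=(-4,18) right/bottom  bias=-1
  edge (4, 20)→(0, 4): d=(-4,-16) top-left  bias=+0
    (2,1)@(5, 3): e=[2,50,84] → █
    (3,1)@(7, 3): e=[6,14,116] → █
    (4,1)@(9, 3): e=[10,-22,148] → ·
    (0,2)@(1, 5): e=[10,114,12] → █
    (1,2)@(3, 5): e=[14,78,44] → █
    (4,2)@(9, 5): e=[26,-30,140] → ·
    (0,3)@(1, 7): e=[26,106,4] → █
    (3,3)@(7, 7): e=[38,-2,100] → ·
    (0,4)@(1, 9): e=[42,98,-4] → ·
    (1,4)@(3, 9): e=[46,62,28] → █
    (3,4)@(7, 9): e=[54,-10,92] → ·
    (1,5)@(3, 11): e=[62,54,20] → █
  covered (17 px):
    · · · · · ·
    · · █ █ · ·
    █ █ █ █ · ·
    █ █ █ · · ·
    · █ █ · · ·
    · █ █ · · ·
    · █ █ · · ·
    · █ █ · · ·
    · · · · · ·
    · · · · · ·
    · · · · · ·

Answer: "outside"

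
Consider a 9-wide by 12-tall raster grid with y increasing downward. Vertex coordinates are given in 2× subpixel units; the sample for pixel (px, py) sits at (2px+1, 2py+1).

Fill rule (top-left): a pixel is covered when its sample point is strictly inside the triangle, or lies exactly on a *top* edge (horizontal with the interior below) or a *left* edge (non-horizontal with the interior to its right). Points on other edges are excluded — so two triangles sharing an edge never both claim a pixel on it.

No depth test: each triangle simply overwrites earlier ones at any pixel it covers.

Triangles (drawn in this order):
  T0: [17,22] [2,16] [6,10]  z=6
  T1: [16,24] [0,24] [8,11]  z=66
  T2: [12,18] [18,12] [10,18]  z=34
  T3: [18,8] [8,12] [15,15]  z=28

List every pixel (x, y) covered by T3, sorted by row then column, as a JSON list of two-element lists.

T0:
  2·area = 114
  edge (17, 22)→(2, 16): d=(-15,-6) top-left  bias=+0
  edge (2, 16)→(6, 10): d=(4,-6) top-left  bias=+0
  edge (6, 10)→(17, 22): d=(11,12) right/bottom  bias=-1
    (2,6)@(5, 13): e=[63,6,45] → █
    (3,6)@(7, 13): e=[75,18,21] → █
    (4,6)@(9, 13): e=[87,30,-3] → ·
    (1,7)@(3, 15): e=[21,2,91] → █
    (4,7)@(9, 15): e=[57,38,19] → █
    (5,7)@(11, 15): e=[69,50,-5] → ·
    (1,8)@(3, 17): e=[-9,10,113] → ·
    (2,8)@(5, 17): e=[3,22,89] → █
    (5,8)@(11, 17): e=[39,58,17] → █
    (6,8)@(13, 17): e=[51,70,-7] → ·
    (2,9)@(5, 19): e=[-27,30,111] → ·
    (3,9)@(7, 19): e=[-15,42,87] → ·
  covered (13 px):
    · · · · · · · · ·
    · · · · · · · · ·
    · · · · · · · · ·
    · · · · · · · · ·
    · · · · · · · · ·
    · · · · · · · · ·
    · · █ █ · · · · ·
    · █ █ █ █ · · · ·
    · · █ █ █ █ · · ·
    · · · · · █ █ · ·
    · · · · · · · █ ·
    · · · · · · · · ·
T1:
  2·area = 208
  edge (16, 24)→(0, 24): d=(-16,0) right/bottom  bias=-1
  edge (0, 24)→(8, 11): d=(8,-13) top-left  bias=+0
  edge (8, 11)→(16, 24): d=(8,13) right/bottom  bias=-1
    (3,6)@(7, 13): e=[176,3,29] → █
    (4,6)@(9, 13): e=[176,29,3] → █
    (5,6)@(11, 13): e=[176,55,-23] → ·
    (3,7)@(7, 15): e=[144,19,45] → █
    (5,7)@(11, 15): e=[144,71,-7] → ·
    (2,8)@(5, 17): e=[112,9,87] → █
    (5,8)@(11, 17): e=[112,87,9] → █
    (6,8)@(13, 17): e=[112,113,-17] → ·
    (2,9)@(5, 19): e=[80,25,103] → █
    (6,9)@(13, 19): e=[80,129,-1] → ·
    (1,10)@(3, 21): e=[48,15,145] → █
    (6,10)@(13, 21): e=[48,145,15] → █
  covered (26 px):
    · · · · · · · · ·
    · · · · · · · · ·
    · · · · · · · · ·
    · · · · · · · · ·
    · · · · · · · · ·
    · · · · · · · · ·
    · · · █ █ · · · ·
    · · · █ █ · · · ·
    · · █ █ █ █ · · ·
    · · █ █ █ █ · · ·
    · █ █ █ █ █ █ · ·
    █ █ █ █ █ █ █ █ ·
T2:
  2·area = 12  (B↔C swapped to make it positive)
  edge (12, 18)→(10, 18): d=(-2,0) right/bottom  bias=-1
  edge (10, 18)→(18, 12): d=(8,-6) top-left  bias=+0
  edge (18, 12)→(12, 18): d=(-6,6) right/bottom  bias=-1
    (8,6)@(17, 13): e=[10,2,0] → ·  [on edge]
    (7,7)@(15, 15): e=[6,6,0] → ·  [on edge]
    (6,8)@(13, 17): e=[2,10,0] → ·  [on edge]
    (5,9)@(11, 19): e=[-2,14,0] → ·  [on edge]
    (4,10)@(9, 21): e=[-6,18,0] → ·  [on edge]
    (3,11)@(7, 23): e=[-10,22,0] → ·  [on edge]
  covered (0 px):
    · · · · · · · · ·
    · · · · · · · · ·
    · · · · · · · · ·
    · · · · · · · · ·
    · · · · · · · · ·
    · · · · · · · · ·
    · · · · · · · · ·
    · · · · · · · · ·
    · · · · · · · · ·
    · · · · · · · · ·
    · · · · · · · · ·
    · · · · · · · · ·
T3:
  2·area = 58  (B↔C swapped to make it positive)
  edge (18, 8)→(15, 15): d=(-3,7) right/bottom  bias=-1
  edge (15, 15)→(8, 12): d=(-7,-3) top-left  bias=+0
  edge (8, 12)→(18, 8): d=(10,-4) top-left  bias=+0
    (0,4)@(1, 9): e=[116,0,-58] → ·  [on edge]
    (8,4)@(17, 9): e=[4,48,6] → █
    (5,5)@(11, 11): e=[40,16,2] → █
    (6,5)@(13, 11): e=[26,22,10] → █
    (7,5)@(15, 11): e=[12,28,18] → █
    (8,5)@(17, 11): e=[-2,34,26] → ·
    (5,6)@(11, 13): e=[34,2,22] → █
    (8,6)@(17, 13): e=[-8,20,46] → ·
    (5,7)@(11, 15): e=[28,-12,42] → ·
    (6,7)@(13, 15): e=[14,-6,50] → ·
    (7,7)@(15, 15): e=[0,0,58] → ·  [on edge]
  covered (7 px):
    · · · · · · · · ·
    · · · · · · · · ·
    · · · · · · · · ·
    · · · · · · · · ·
    · · · · · · · · █
    · · · · · █ █ █ ·
    · · · · · █ █ █ ·
    · · · · · · · · ·
    · · · · · · · · ·
    · · · · · · · · ·
    · · · · · · · · ·
    · · · · · · · · ·

Final: [[8,4],[5,5],[6,5],[7,5],[5,6],[6,6],[7,6]]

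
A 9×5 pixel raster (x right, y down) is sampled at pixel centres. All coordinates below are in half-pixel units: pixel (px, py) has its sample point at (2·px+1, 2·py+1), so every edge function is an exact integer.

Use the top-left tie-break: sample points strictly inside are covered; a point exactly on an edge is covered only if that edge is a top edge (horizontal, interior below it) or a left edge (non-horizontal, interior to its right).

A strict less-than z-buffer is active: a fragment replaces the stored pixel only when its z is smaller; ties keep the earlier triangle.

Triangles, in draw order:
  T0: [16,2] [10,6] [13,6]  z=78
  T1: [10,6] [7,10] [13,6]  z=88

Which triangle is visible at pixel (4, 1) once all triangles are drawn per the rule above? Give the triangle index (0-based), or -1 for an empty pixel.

T0:
  2·area = 12  (B↔C swapped to make it positive)
  edge (16, 2)→(13, 6): d=(-3,4) right/bottom  bias=-1
  edge (13, 6)→(10, 6): d=(-3,0) right/bottom  bias=-1
  edge (10, 6)→(16, 2): d=(6,-4) top-left  bias=+0
    (7,1)@(15, 3): e=[1,9,2] → █
    (8,1)@(17, 3): e=[-7,9,10] → ·
    (6,2)@(13, 5): e=[3,3,6] → █
    (7,2)@(15, 5): e=[-5,3,14] → ·
    (6,3)@(13, 7): e=[-3,-3,18] → ·
  covered (2 px):
    · · · · · · · · ·
    · · · · · · · █ ·
    · · · · · · █ · ·
    · · · · · · · · ·
    · · · · · · · · ·
T1:
  2·area = 12  (B↔C swapped to make it positive)
  edge (10, 6)→(13, 6): d=(3,0) top-left  bias=+0
  edge (13, 6)→(7, 10): d=(-6,4) right/bottom  bias=-1
  edge (7, 10)→(10, 6): d=(3,-4) top-left  bias=+0
    (5,3)@(11, 7): e=[3,2,7] → █
    (6,3)@(13, 7): e=[3,-6,15] → ·
    (5,4)@(11, 9): e=[9,-10,13] → ·
  covered (1 px):
    · · · · · · · · ·
    · · · · · · · · ·
    · · · · · · · · ·
    · · · · · █ · · ·
    · · · · · · · · ·

Z-buffer (winner per pixel, '.' = empty):
  . . . . . . . . .
  . . . . . . . 0 .
  . . . . . . 0 . .
  . . . . . 1 . . .
  . . . . . . . . .

Result: -1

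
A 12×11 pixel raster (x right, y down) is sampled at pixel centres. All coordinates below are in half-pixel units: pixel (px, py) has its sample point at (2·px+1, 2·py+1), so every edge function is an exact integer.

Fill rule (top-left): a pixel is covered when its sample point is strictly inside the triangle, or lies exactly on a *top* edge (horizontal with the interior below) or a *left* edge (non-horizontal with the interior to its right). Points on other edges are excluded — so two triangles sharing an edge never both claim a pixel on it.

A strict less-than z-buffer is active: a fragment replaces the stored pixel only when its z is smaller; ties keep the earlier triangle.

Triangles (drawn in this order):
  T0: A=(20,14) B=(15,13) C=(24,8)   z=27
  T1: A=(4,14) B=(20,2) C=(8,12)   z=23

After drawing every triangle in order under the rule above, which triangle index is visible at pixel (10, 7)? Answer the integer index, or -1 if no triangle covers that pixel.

T0:
  2·area = 34
  edge (20, 14)→(15, 13): d=(-5,-1) top-left  bias=+0
  edge (15, 13)→(24, 8): d=(9,-5) top-left  bias=+0
  edge (24, 8)→(20, 14): d=(-4,6) right/bottom  bias=-1
    (11,4)@(23, 9): e=[28,4,2] → X
    (2,5)@(5, 11): e=[0,-68,102] → .  [on edge]
    (9,5)@(19, 11): e=[14,2,18] → X
    (10,5)@(21, 11): e=[16,12,6] → X
    (11,5)@(23, 11): e=[18,22,-6] → .
    (7,6)@(15, 13): e=[0,0,34] → X  [on edge]
    (8,6)@(17, 13): e=[2,10,22] → X
    (10,6)@(21, 13): e=[6,30,-2] → .
    (7,7)@(15, 15): e=[-10,18,26] → .
    (8,7)@(17, 15): e=[-8,28,14] → .
    (9,7)@(19, 15): e=[-6,38,2] → .
  covered (6 px):
    . . . . . . . . . . . .
    . . . . . . . . . . . .
    . . . . . . . . . . . .
    . . . . . . . . . . . .
    . . . . . . . . . . . X
    . . . . . . . . . X X .
    . . . . . . . X X X . .
    . . . . . . . . . . . .
    . . . . . . . . . . . .
    . . . . . . . . . . . .
    . . . . . . . . . . . .
T1:
  2·area = 16
  edge (4, 14)→(20, 2): d=(16,-12) top-left  bias=+0
  edge (20, 2)→(8, 12): d=(-12,10) right/bottom  bias=-1
  edge (8, 12)→(4, 14): d=(-4,2) right/bottom  bias=-1
    (5,4)@(11, 9): e=[4,6,6] → X
    (6,4)@(13, 9): e=[28,-14,2] → .
    (4,5)@(9, 11): e=[12,2,2] → X
    (5,5)@(11, 11): e=[36,-18,-2] → .
    (4,6)@(9, 13): e=[44,-22,-6] → .
  covered (2 px):
    . . . . . . . . . . . .
    . . . . . . . . . . . .
    . . . . . . . . . . . .
    . . . . . . . . . . . .
    . . . . . X . . . . . .
    . . . . X . . . . . . .
    . . . . . . . . . . . .
    . . . . . . . . . . . .
    . . . . . . . . . . . .
    . . . . . . . . . . . .
    . . . . . . . . . . . .

Z-buffer (winner per pixel, '.' = empty):
  . . . . . . . . . . . .
  . . . . . . . . . . . .
  . . . . . . . . . . . .
  . . . . . . . . . . . .
  . . . . . 1 . . . . . 0
  . . . . 1 . . . . 0 0 .
  . . . . . . . 0 0 0 . .
  . . . . . . . . . . . .
  . . . . . . . . . . . .
  . . . . . . . . . . . .
  . . . . . . . . . . . .

Result: -1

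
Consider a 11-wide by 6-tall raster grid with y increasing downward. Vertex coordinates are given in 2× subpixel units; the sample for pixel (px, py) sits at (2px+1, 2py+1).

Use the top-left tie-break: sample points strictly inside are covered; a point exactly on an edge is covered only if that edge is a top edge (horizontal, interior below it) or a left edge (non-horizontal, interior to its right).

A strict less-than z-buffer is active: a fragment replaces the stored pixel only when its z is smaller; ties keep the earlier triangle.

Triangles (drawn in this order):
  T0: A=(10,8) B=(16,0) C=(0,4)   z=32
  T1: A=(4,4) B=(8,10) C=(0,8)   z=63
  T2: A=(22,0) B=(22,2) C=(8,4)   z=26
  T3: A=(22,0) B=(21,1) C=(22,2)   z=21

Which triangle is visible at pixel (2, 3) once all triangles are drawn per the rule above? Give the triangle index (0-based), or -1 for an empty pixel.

T0:
  2·area = 104  (B↔C swapped to make it positive)
  edge (10, 8)→(0, 4): d=(-10,-4) top-left  bias=+0
  edge (0, 4)→(16, 0): d=(16,-4) top-left  bias=+0
  edge (16, 0)→(10, 8): d=(-6,8) right/bottom  bias=-1
    (6,0)@(13, 1): e=[82,4,18] → █
    (7,0)@(15, 1): e=[90,12,2] → █
    (8,0)@(17, 1): e=[98,20,-14] → ·
    (2,1)@(5, 3): e=[30,4,70] → █
    (3,1)@(7, 3): e=[38,12,54] → █
    (4,1)@(9, 3): e=[46,20,38] → █
    (5,1)@(11, 3): e=[54,28,22] → █
    (7,1)@(15, 3): e=[70,44,-10] → ·
    (1,2)@(3, 5): e=[2,28,74] → █
    (6,2)@(13, 5): e=[42,68,-6] → ·
    (1,3)@(3, 7): e=[-18,60,62] → ·
    (2,3)@(5, 7): e=[-10,68,46] → ·
  covered (13 px):
    · · · · · · █ █ · · ·
    · · █ █ █ █ █ · · · ·
    · █ █ █ █ █ · · · · ·
    · · · · █ · · · · · ·
    · · · · · · · · · · ·
    · · · · · · · · · · ·
T1:
  2·area = 40
  edge (4, 4)→(8, 10): d=(4,6) right/bottom  bias=-1
  edge (8, 10)→(0, 8): d=(-8,-2) top-left  bias=+0
  edge (0, 8)→(4, 4): d=(4,-4) top-left  bias=+0
    (3,0)@(7, 1): e=[-30,70,0] → ·  [on edge]
    (2,1)@(5, 3): e=[-10,50,0] → ·  [on edge]
    (1,2)@(3, 5): e=[10,30,0] → █  [on edge]
    (2,2)@(5, 5): e=[-2,34,8] → ·
    (0,3)@(1, 7): e=[30,10,0] → █  [on edge]
    (2,3)@(5, 7): e=[6,18,16] → █
    (3,3)@(7, 7): e=[-6,22,24] → ·
    (0,4)@(1, 9): e=[38,-6,8] → ·
    (1,4)@(3, 9): e=[26,-2,16] → ·
    (2,4)@(5, 9): e=[14,2,24] → █
    (3,4)@(7, 9): e=[2,6,32] → █
    (4,4)@(9, 9): e=[-10,10,40] → ·
  covered (6 px):
    · · · · · · · · · · ·
    · · · · · · · · · · ·
    · █ · · · · · · · · ·
    █ █ █ · · · · · · · ·
    · · █ █ · · · · · · ·
    · · · · · · · · · · ·
T2:
  2·area = 28
  edge (22, 0)→(22, 2): d=(0,2) right/bottom  bias=-1
  edge (22, 2)→(8, 4): d=(-14,2) right/bottom  bias=-1
  edge (8, 4)→(22, 0): d=(14,-4) top-left  bias=+0
    (9,0)@(19, 1): e=[6,20,2] → █
    (10,0)@(21, 1): e=[2,16,10] → █
    (6,1)@(13, 3): e=[18,4,6] → █
    (7,1)@(15, 3): e=[14,0,14] → ·  [on edge]
    (9,1)@(19, 3): e=[6,-8,30] → ·
    (10,1)@(21, 3): e=[2,-12,38] → ·
    (0,2)@(1, 5): e=[42,0,-14] → ·  [on edge]
    (6,2)@(13, 5): e=[18,-24,34] → ·
  covered (3 px):
    · · · · · · · · · █ █
    · · · · · · █ · · · ·
    · · · · · · · · · · ·
    · · · · · · · · · · ·
    · · · · · · · · · · ·
    · · · · · · · · · · ·
T3:
  2·area = 2  (B↔C swapped to make it positive)
  edge (22, 0)→(22, 2): d=(0,2) right/bottom  bias=-1
  edge (22, 2)→(21, 1): d=(-1,-1) top-left  bias=+0
  edge (21, 1)→(22, 0): d=(1,-1) top-left  bias=+0
    (10,0)@(21, 1): e=[2,0,0] → █  [on edge]
    (9,1)@(19, 3): e=[6,-4,0] → ·  [on edge]
    (10,1)@(21, 3): e=[2,-2,2] → ·
    (8,2)@(17, 5): e=[10,-8,0] → ·  [on edge]
    (7,3)@(15, 7): e=[14,-12,0] → ·  [on edge]
    (6,4)@(13, 9): e=[18,-16,0] → ·  [on edge]
    (5,5)@(11, 11): e=[22,-20,0] → ·  [on edge]
  covered (1 px):
    · · · · · · · · · · █
    · · · · · · · · · · ·
    · · · · · · · · · · ·
    · · · · · · · · · · ·
    · · · · · · · · · · ·
    · · · · · · · · · · ·

Z-buffer (winner per pixel, '.' = empty):
  . . . . . . 0 0 . 2 3
  . . 0 0 0 0 2 . . . .
  . 0 0 0 0 0 . . . . .
  1 1 1 . 0 . . . . . .
  . . 1 1 . . . . . . .
  . . . . . . . . . . .

Result: 1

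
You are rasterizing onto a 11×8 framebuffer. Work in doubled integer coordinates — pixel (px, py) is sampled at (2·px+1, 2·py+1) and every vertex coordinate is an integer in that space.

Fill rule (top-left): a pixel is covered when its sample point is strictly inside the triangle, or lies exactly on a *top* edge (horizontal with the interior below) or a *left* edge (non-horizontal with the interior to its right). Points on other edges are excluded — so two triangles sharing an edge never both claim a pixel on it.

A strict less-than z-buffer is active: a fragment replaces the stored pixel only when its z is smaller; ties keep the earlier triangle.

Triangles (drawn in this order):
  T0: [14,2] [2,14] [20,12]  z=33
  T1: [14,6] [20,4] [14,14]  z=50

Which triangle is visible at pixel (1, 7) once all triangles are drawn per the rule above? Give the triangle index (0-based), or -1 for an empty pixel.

T0:
  2·area = 192  (B↔C swapped to make it positive)
  edge (14, 2)→(20, 12): d=(6,10) right/bottom  bias=-1
  edge (20, 12)→(2, 14): d=(-18,2) right/bottom  bias=-1
  edge (2, 14)→(14, 2): d=(12,-12) top-left  bias=+0
    (7,0)@(15, 1): e=[-16,208,0] → ·  [on edge]
    (6,1)@(13, 3): e=[16,176,0] → █  [on edge]
    (7,1)@(15, 3): e=[-4,172,24] → ·
    (5,2)@(11, 5): e=[48,144,0] → █  [on edge]
    (7,2)@(15, 5): e=[8,136,48] → █
    (8,2)@(17, 5): e=[-12,132,72] → ·
    (4,3)@(9, 7): e=[80,112,0] → █  [on edge]
    (8,3)@(17, 7): e=[0,96,96] → ·  [on edge]
    (3,4)@(7, 9): e=[112,80,0] → █  [on edge]
    (8,4)@(17, 9): e=[12,60,120] → █
    (9,4)@(19, 9): e=[-8,56,144] → ·
    (2,5)@(5, 11): e=[144,48,0] → █  [on edge]
    (1,6)@(3, 13): e=[176,16,0] → █  [on edge]
    (5,6)@(11, 13): e=[96,0,96] → ·  [on edge]
    (0,7)@(1, 15): e=[208,-16,0] → ·  [on edge]
  covered (26 px):
    · · · · · · · · · · ·
    · · · · · · █ · · · ·
    · · · · · █ █ █ · · ·
    · · · · █ █ █ █ · · ·
    · · · █ █ █ █ █ █ · ·
    · · █ █ █ █ █ █ █ █ ·
    · █ █ █ █ · · · · · ·
    · · · · · · · · · · ·
T1:
  2·area = 48
  edge (14, 6)→(20, 4): d=(6,-2) top-left  bias=+0
  edge (20, 4)→(14, 14): d=(-6,10) right/bottom  bias=-1
  edge (14, 14)→(14, 6): d=(0,-8) top-left  bias=+0
    (8,2)@(17, 5): e=[0,24,24] → █  [on edge]
    (9,2)@(19, 5): e=[4,4,40] → █
    (10,2)@(21, 5): e=[8,-16,56] → ·
    (5,3)@(11, 7): e=[0,72,-24] → ·  [on edge]
    (7,3)@(15, 7): e=[8,32,8] → █
    (9,3)@(19, 7): e=[16,-8,40] → ·
    (2,4)@(5, 9): e=[0,120,-72] → ·  [on edge]
    (7,4)@(15, 9): e=[20,20,8] → █
    (8,4)@(17, 9): e=[24,0,24] → ·  [on edge]
    (7,5)@(15, 11): e=[32,8,8] → █
    (8,5)@(17, 11): e=[36,-12,24] → ·
    (7,6)@(15, 13): e=[44,-4,8] → ·
  covered (6 px):
    · · · · · · · · · · ·
    · · · · · · · · · · ·
    · · · · · · · · █ █ ·
    · · · · · · · █ █ · ·
    · · · · · · · █ · · ·
    · · · · · · · █ · · ·
    · · · · · · · · · · ·
    · · · · · · · · · · ·

Z-buffer (winner per pixel, '.' = empty):
  . . . . . . . . . . .
  . . . . . . 0 . . . .
  . . . . . 0 0 0 1 1 .
  . . . . 0 0 0 0 1 . .
  . . . 0 0 0 0 0 0 . .
  . . 0 0 0 0 0 0 0 0 .
  . 0 0 0 0 . . . . . .
  . . . . . . . . . . .

Result: -1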